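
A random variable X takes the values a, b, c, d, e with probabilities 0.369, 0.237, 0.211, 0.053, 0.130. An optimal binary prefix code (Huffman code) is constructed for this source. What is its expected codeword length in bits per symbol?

Repeatedly combine the two least-probable nodes; the expected code length is the sum of the merged weights.
merge 53/1000 + 13/100 → 183/1000
merge 183/1000 + 211/1000 → 197/500
merge 237/1000 + 369/1000 → 303/500
merge 197/500 + 303/500 → 1
L = 183/1000 + 197/500 + 303/500 + 1 = 2183/1000 = 2.183 bits/symbol.

2.183 bits/symbol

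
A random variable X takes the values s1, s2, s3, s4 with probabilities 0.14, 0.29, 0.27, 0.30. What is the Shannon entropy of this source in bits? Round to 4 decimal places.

1.9461 bits

H = −Σ pᵢ log₂ pᵢ.
−0.14·log₂(0.14) = 0.3971
−0.29·log₂(0.29) = 0.5179
−0.27·log₂(0.27) = 0.5100
−0.30·log₂(0.30) = 0.5211
Sum ≈ 1.9461 → 1.9461 bits.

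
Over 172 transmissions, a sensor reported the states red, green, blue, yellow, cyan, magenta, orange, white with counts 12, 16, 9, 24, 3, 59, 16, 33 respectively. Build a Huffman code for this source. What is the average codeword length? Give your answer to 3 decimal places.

2.674 bits/symbol

Probabilities are the counts divided by 172.
Repeatedly combine the two least-probable nodes; the expected code length is the sum of the merged weights.
merge 3/172 + 9/172 → 3/43
merge 3/43 + 3/43 → 6/43
merge 4/43 + 4/43 → 8/43
merge 6/43 + 6/43 → 12/43
merge 8/43 + 33/172 → 65/172
merge 12/43 + 59/172 → 107/172
merge 65/172 + 107/172 → 1
L = 3/43 + 6/43 + 8/43 + 12/43 + 65/172 + 107/172 + 1 = 115/43 ≈ 2.674 bits/symbol.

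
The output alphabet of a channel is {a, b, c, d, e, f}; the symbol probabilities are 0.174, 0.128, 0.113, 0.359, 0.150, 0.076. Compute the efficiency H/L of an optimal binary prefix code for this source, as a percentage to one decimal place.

Entropy H = −Σ p log₂ p ≈ 2.3977 bits.
Huffman merges: 19/250+113/1000→189/1000; 16/125+3/20→139/500; 87/500+189/1000→363/1000; 139/500+359/1000→637/1000; 363/1000+637/1000→1. L = 2467/1000 ≈ 2.4670.
Efficiency = H/L = 2.3977/2.4670 = 97.2%.

97.2%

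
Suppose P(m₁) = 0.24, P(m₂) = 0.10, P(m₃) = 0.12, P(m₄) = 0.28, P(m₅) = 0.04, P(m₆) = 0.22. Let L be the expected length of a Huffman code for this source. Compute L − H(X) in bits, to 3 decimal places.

Entropy H = −Σ p log₂ p ≈ 2.3739 bits.
Huffman merges: 1/25+1/10→7/50; 3/25+7/50→13/50; 11/50+6/25→23/50; 13/50+7/25→27/50; 23/50+27/50→1. L = 12/5 ≈ 2.4000.
L − H = 2.4000 − 2.3739 = 0.026 bits.

0.026 bits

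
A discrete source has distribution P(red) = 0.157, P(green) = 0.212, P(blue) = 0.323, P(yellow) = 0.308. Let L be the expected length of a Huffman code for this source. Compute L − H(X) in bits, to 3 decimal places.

0.056 bits

Entropy H = −Σ p log₂ p ≈ 1.9437 bits.
Huffman merges: 157/1000+53/250→369/1000; 77/250+323/1000→631/1000; 369/1000+631/1000→1. L = 2 ≈ 2.0000.
L − H = 2.0000 − 1.9437 = 0.056 bits.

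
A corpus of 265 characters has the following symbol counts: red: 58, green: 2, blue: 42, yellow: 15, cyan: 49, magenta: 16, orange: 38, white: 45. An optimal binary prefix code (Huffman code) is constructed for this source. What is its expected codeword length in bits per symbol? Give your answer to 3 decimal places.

Probabilities are the counts divided by 265.
Repeatedly combine the two least-probable nodes; the expected code length is the sum of the merged weights.
merge 2/265 + 3/53 → 17/265
merge 16/265 + 17/265 → 33/265
merge 33/265 + 38/265 → 71/265
merge 42/265 + 9/53 → 87/265
merge 49/265 + 58/265 → 107/265
merge 71/265 + 87/265 → 158/265
merge 107/265 + 158/265 → 1
L = 17/265 + 33/265 + 71/265 + 87/265 + 107/265 + 158/265 + 1 = 738/265 ≈ 2.785 bits/symbol.

2.785 bits/symbol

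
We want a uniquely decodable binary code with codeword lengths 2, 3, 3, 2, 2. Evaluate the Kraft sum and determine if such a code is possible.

1; yes

With common denominator 2^3 = 8: Σ 2^(−ℓᵢ) = 2/8 + 1/8 + 1/8 + 2/8 + 2/8 = 8/8 = 1.
Kraft's inequality requires Σ ≤ 1; here Σ = 1 ≤ 1, so such a prefix code exists.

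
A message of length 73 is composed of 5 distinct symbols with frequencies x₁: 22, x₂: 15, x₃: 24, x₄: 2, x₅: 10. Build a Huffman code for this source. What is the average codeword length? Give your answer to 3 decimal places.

2.164 bits/symbol

Probabilities are the counts divided by 73.
Repeatedly combine the two least-probable nodes; the expected code length is the sum of the merged weights.
merge 2/73 + 10/73 → 12/73
merge 12/73 + 15/73 → 27/73
merge 22/73 + 24/73 → 46/73
merge 27/73 + 46/73 → 1
L = 12/73 + 27/73 + 46/73 + 1 = 158/73 ≈ 2.164 bits/symbol.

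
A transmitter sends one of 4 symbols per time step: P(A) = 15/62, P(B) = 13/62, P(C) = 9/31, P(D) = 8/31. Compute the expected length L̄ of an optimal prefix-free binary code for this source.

Repeatedly combine the two least-probable nodes; the expected code length is the sum of the merged weights.
merge 13/62 + 15/62 → 14/31
merge 8/31 + 9/31 → 17/31
merge 14/31 + 17/31 → 1
L = 14/31 + 17/31 + 1 = 2 bits/symbol.

2 bits/symbol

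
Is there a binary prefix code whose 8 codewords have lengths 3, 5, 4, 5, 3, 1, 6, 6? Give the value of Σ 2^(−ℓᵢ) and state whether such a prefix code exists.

0.90625; yes

With common denominator 2^6 = 64: Σ 2^(−ℓᵢ) = 8/64 + 2/64 + 4/64 + 2/64 + 8/64 + 32/64 + 1/64 + 1/64 = 58/64 = 0.90625.
Kraft's inequality requires Σ ≤ 1; here Σ = 0.90625 ≤ 1, so such a prefix code exists.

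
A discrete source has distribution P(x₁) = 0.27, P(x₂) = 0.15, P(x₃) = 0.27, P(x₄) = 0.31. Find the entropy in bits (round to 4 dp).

H = −Σ pᵢ log₂ pᵢ.
−0.27·log₂(0.27) = 0.5100
−0.15·log₂(0.15) = 0.4105
−0.27·log₂(0.27) = 0.5100
−0.31·log₂(0.31) = 0.5238
Sum ≈ 1.9544 → 1.9544 bits.

1.9544 bits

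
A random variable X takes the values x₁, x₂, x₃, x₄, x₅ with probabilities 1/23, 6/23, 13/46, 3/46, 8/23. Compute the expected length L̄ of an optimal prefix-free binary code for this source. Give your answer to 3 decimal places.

Repeatedly combine the two least-probable nodes; the expected code length is the sum of the merged weights.
merge 1/23 + 3/46 → 5/46
merge 5/46 + 6/23 → 17/46
merge 13/46 + 8/23 → 29/46
merge 17/46 + 29/46 → 1
L = 5/46 + 17/46 + 29/46 + 1 = 97/46 ≈ 2.109 bits/symbol.

2.109 bits/symbol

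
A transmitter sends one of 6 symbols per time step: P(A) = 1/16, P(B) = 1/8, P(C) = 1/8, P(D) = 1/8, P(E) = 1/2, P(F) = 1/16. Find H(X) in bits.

Each probability is a power of 1/2, so log₂(1/p) is an integer.
H = Σ p·log₂(1/p) = 1/16·4 + 1/8·3 + 1/8·3 + 1/8·3 + 1/2·1 + 1/16·4 = 2.125 bits.

2.125 bits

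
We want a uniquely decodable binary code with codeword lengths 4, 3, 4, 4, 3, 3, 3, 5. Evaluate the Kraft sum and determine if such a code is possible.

0.71875; yes

With common denominator 2^5 = 32: Σ 2^(−ℓᵢ) = 2/32 + 4/32 + 2/32 + 2/32 + 4/32 + 4/32 + 4/32 + 1/32 = 23/32 = 0.71875.
Kraft's inequality requires Σ ≤ 1; here Σ = 0.71875 ≤ 1, so such a prefix code exists.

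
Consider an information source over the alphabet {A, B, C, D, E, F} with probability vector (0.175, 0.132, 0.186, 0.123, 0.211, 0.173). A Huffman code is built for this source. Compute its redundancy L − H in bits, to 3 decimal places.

Entropy H = −Σ p log₂ p ≈ 2.5604 bits.
Huffman merges: 123/1000+33/250→51/200; 173/1000+7/40→87/250; 93/500+211/1000→397/1000; 51/200+87/250→603/1000; 397/1000+603/1000→1. L = 2603/1000 ≈ 2.6030.
L − H = 2.6030 − 2.5604 = 0.043 bits.

0.043 bits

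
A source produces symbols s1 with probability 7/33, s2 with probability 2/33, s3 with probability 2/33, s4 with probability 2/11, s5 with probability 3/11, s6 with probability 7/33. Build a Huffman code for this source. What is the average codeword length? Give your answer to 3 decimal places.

2.424 bits/symbol

Repeatedly combine the two least-probable nodes; the expected code length is the sum of the merged weights.
merge 2/33 + 2/33 → 4/33
merge 4/33 + 2/11 → 10/33
merge 7/33 + 7/33 → 14/33
merge 3/11 + 10/33 → 19/33
merge 14/33 + 19/33 → 1
L = 4/33 + 10/33 + 14/33 + 19/33 + 1 = 80/33 ≈ 2.424 bits/symbol.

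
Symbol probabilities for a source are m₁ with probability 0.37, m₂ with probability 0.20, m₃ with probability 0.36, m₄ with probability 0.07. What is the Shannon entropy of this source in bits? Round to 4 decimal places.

1.7943 bits

H = −Σ pᵢ log₂ pᵢ.
−0.37·log₂(0.37) = 0.5307
−0.20·log₂(0.20) = 0.4644
−0.36·log₂(0.36) = 0.5306
−0.07·log₂(0.07) = 0.2686
Sum ≈ 1.7943 → 1.7943 bits.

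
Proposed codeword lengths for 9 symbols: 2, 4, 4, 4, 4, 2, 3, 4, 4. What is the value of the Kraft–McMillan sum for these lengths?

1

With common denominator 2^4 = 16: Σ 2^(−ℓᵢ) = 4/16 + 1/16 + 1/16 + 1/16 + 1/16 + 4/16 + 2/16 + 1/16 + 1/16 = 16/16 = 1.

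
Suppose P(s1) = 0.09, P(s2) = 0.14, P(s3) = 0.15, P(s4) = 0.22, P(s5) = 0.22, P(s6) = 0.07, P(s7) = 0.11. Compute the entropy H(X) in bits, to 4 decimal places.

2.7003 bits

H = −Σ pᵢ log₂ pᵢ.
−0.09·log₂(0.09) = 0.3127
−0.14·log₂(0.14) = 0.3971
−0.15·log₂(0.15) = 0.4105
−0.22·log₂(0.22) = 0.4806
−0.22·log₂(0.22) = 0.4806
−0.07·log₂(0.07) = 0.2686
−0.11·log₂(0.11) = 0.3503
Sum ≈ 2.7003 → 2.7003 bits.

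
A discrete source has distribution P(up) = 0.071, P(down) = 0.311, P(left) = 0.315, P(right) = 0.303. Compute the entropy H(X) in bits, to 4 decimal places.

1.8419 bits

H = −Σ pᵢ log₂ pᵢ.
−0.071·log₂(0.071) = 0.2709
−0.311·log₂(0.311) = 0.5240
−0.315·log₂(0.315) = 0.5250
−0.303·log₂(0.303) = 0.5220
Sum ≈ 1.8419 → 1.8419 bits.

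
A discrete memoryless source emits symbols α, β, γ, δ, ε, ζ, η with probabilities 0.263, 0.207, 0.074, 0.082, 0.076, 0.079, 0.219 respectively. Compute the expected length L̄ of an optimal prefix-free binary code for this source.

Repeatedly combine the two least-probable nodes; the expected code length is the sum of the merged weights.
merge 37/500 + 19/250 → 3/20
merge 79/1000 + 41/500 → 161/1000
merge 3/20 + 161/1000 → 311/1000
merge 207/1000 + 219/1000 → 213/500
merge 263/1000 + 311/1000 → 287/500
merge 213/500 + 287/500 → 1
L = 3/20 + 161/1000 + 311/1000 + 213/500 + 287/500 + 1 = 1311/500 = 2.622 bits/symbol.

2.622 bits/symbol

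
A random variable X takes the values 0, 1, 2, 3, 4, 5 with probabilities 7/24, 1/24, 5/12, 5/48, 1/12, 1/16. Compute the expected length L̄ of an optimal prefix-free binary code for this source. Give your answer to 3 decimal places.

2.167 bits/symbol

Repeatedly combine the two least-probable nodes; the expected code length is the sum of the merged weights.
merge 1/24 + 1/16 → 5/48
merge 1/12 + 5/48 → 3/16
merge 5/48 + 3/16 → 7/24
merge 7/24 + 7/24 → 7/12
merge 5/12 + 7/12 → 1
L = 5/48 + 3/16 + 7/24 + 7/12 + 1 = 13/6 ≈ 2.167 bits/symbol.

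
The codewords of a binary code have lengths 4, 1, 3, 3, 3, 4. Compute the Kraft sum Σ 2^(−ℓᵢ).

With common denominator 2^4 = 16: Σ 2^(−ℓᵢ) = 1/16 + 8/16 + 2/16 + 2/16 + 2/16 + 1/16 = 16/16 = 1.

1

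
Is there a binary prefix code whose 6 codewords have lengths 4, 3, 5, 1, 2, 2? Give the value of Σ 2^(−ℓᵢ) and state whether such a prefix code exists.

With common denominator 2^5 = 32: Σ 2^(−ℓᵢ) = 2/32 + 4/32 + 1/32 + 16/32 + 8/32 + 8/32 = 39/32 = 1.21875.
Kraft's inequality requires Σ ≤ 1; here Σ = 1.21875 > 1, so no such prefix code exists.

1.21875; no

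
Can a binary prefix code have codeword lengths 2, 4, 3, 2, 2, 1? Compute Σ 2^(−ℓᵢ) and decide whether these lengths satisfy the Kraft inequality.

With common denominator 2^4 = 16: Σ 2^(−ℓᵢ) = 4/16 + 1/16 + 2/16 + 4/16 + 4/16 + 8/16 = 23/16 = 1.4375.
Kraft's inequality requires Σ ≤ 1; here Σ = 1.4375 > 1, so no such prefix code exists.

1.4375; no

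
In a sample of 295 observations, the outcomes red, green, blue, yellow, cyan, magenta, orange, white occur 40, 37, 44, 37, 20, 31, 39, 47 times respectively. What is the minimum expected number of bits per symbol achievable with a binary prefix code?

3 bits/symbol

Probabilities are the counts divided by 295.
Repeatedly combine the two least-probable nodes; the expected code length is the sum of the merged weights.
merge 4/59 + 31/295 → 51/295
merge 37/295 + 37/295 → 74/295
merge 39/295 + 8/59 → 79/295
merge 44/295 + 47/295 → 91/295
merge 51/295 + 74/295 → 25/59
merge 79/295 + 91/295 → 34/59
merge 25/59 + 34/59 → 1
L = 51/295 + 74/295 + 79/295 + 91/295 + 25/59 + 34/59 + 1 = 3 bits/symbol.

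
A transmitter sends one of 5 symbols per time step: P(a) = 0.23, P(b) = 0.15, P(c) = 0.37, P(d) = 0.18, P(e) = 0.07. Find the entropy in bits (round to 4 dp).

H = −Σ pᵢ log₂ pᵢ.
−0.23·log₂(0.23) = 0.4877
−0.15·log₂(0.15) = 0.4105
−0.37·log₂(0.37) = 0.5307
−0.18·log₂(0.18) = 0.4453
−0.07·log₂(0.07) = 0.2686
Sum ≈ 2.1428 → 2.1428 bits.

2.1428 bits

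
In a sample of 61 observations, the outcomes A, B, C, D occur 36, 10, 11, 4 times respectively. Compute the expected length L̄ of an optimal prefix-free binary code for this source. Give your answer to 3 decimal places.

Probabilities are the counts divided by 61.
Repeatedly combine the two least-probable nodes; the expected code length is the sum of the merged weights.
merge 4/61 + 10/61 → 14/61
merge 11/61 + 14/61 → 25/61
merge 25/61 + 36/61 → 1
L = 14/61 + 25/61 + 1 = 100/61 ≈ 1.639 bits/symbol.

1.639 bits/symbol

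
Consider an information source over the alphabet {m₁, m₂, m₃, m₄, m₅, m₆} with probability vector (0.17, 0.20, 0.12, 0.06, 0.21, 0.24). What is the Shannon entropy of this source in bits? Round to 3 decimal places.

H = −Σ pᵢ log₂ pᵢ.
−0.17·log₂(0.17) = 0.4346
−0.20·log₂(0.20) = 0.4644
−0.12·log₂(0.12) = 0.3671
−0.06·log₂(0.06) = 0.2435
−0.21·log₂(0.21) = 0.4728
−0.24·log₂(0.24) = 0.4941
Sum ≈ 2.4765 → 2.477 bits.

2.477 bits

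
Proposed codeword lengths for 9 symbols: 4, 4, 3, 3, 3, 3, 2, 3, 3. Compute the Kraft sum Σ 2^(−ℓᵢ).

With common denominator 2^4 = 16: Σ 2^(−ℓᵢ) = 1/16 + 1/16 + 2/16 + 2/16 + 2/16 + 2/16 + 4/16 + 2/16 + 2/16 = 18/16 = 1.125.

1.125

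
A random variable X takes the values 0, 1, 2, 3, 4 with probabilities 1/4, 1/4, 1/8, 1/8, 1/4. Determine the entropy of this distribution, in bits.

Each probability is a power of 1/2, so log₂(1/p) is an integer.
H = Σ p·log₂(1/p) = 1/4·2 + 1/4·2 + 1/8·3 + 1/8·3 + 1/4·2 = 2.25 bits.

2.25 bits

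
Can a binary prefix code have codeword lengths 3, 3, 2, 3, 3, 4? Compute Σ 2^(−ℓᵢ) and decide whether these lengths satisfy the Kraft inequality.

0.8125; yes

With common denominator 2^4 = 16: Σ 2^(−ℓᵢ) = 2/16 + 2/16 + 4/16 + 2/16 + 2/16 + 1/16 = 13/16 = 0.8125.
Kraft's inequality requires Σ ≤ 1; here Σ = 0.8125 ≤ 1, so such a prefix code exists.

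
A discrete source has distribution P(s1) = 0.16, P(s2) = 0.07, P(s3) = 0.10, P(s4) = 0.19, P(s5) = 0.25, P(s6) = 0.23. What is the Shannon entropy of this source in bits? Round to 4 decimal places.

H = −Σ pᵢ log₂ pᵢ.
−0.16·log₂(0.16) = 0.4230
−0.07·log₂(0.07) = 0.2686
−0.10·log₂(0.10) = 0.3322
−0.19·log₂(0.19) = 0.4552
−0.25·log₂(0.25) = 0.5000
−0.23·log₂(0.23) = 0.4877
Sum ≈ 2.4667 → 2.4667 bits.

2.4667 bits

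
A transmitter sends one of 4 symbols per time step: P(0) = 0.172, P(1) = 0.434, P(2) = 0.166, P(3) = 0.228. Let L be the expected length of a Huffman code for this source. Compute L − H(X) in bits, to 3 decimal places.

0.028 bits

Entropy H = −Σ p log₂ p ≈ 1.8758 bits.
Huffman merges: 83/500+43/250→169/500; 57/250+169/500→283/500; 217/500+283/500→1. L = 238/125 ≈ 1.9040.
L − H = 1.9040 − 1.8758 = 0.028 bits.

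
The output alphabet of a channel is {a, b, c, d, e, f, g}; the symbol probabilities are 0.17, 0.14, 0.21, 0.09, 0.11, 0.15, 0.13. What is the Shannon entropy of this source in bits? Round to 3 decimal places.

2.761 bits

H = −Σ pᵢ log₂ pᵢ.
−0.17·log₂(0.17) = 0.4346
−0.14·log₂(0.14) = 0.3971
−0.21·log₂(0.21) = 0.4728
−0.09·log₂(0.09) = 0.3127
−0.11·log₂(0.11) = 0.3503
−0.15·log₂(0.15) = 0.4105
−0.13·log₂(0.13) = 0.3826
Sum ≈ 2.7606 → 2.761 bits.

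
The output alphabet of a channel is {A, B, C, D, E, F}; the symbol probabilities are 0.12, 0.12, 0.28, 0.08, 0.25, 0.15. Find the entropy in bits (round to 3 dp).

H = −Σ pᵢ log₂ pᵢ.
−0.12·log₂(0.12) = 0.3671
−0.12·log₂(0.12) = 0.3671
−0.28·log₂(0.28) = 0.5142
−0.08·log₂(0.08) = 0.2915
−0.25·log₂(0.25) = 0.5000
−0.15·log₂(0.15) = 0.4105
Sum ≈ 2.4504 → 2.450 bits.

2.450 bits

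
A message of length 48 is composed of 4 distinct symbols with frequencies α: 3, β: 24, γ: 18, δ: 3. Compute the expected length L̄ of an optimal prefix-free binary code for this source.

Probabilities are the counts divided by 48.
Repeatedly combine the two least-probable nodes; the expected code length is the sum of the merged weights.
merge 1/16 + 1/16 → 1/8
merge 1/8 + 3/8 → 1/2
merge 1/2 + 1/2 → 1
L = 1/8 + 1/2 + 1 = 13/8 = 1.625 bits/symbol.

1.625 bits/symbol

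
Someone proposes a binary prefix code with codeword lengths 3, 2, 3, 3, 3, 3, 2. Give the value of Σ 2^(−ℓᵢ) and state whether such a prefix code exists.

1.125; no

With common denominator 2^3 = 8: Σ 2^(−ℓᵢ) = 1/8 + 2/8 + 1/8 + 1/8 + 1/8 + 1/8 + 2/8 = 9/8 = 1.125.
Kraft's inequality requires Σ ≤ 1; here Σ = 1.125 > 1, so no such prefix code exists.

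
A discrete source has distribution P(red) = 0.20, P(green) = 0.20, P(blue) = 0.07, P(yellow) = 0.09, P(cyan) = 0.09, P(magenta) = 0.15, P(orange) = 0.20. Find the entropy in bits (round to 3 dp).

H = −Σ pᵢ log₂ pᵢ.
−0.20·log₂(0.20) = 0.4644
−0.20·log₂(0.20) = 0.4644
−0.07·log₂(0.07) = 0.2686
−0.09·log₂(0.09) = 0.3127
−0.09·log₂(0.09) = 0.3127
−0.15·log₂(0.15) = 0.4105
−0.20·log₂(0.20) = 0.4644
Sum ≈ 2.6976 → 2.698 bits.

2.698 bits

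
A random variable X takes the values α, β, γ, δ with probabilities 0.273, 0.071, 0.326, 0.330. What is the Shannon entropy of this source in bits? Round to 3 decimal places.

1.837 bits

H = −Σ pᵢ log₂ pᵢ.
−0.273·log₂(0.273) = 0.5113
−0.071·log₂(0.071) = 0.2709
−0.326·log₂(0.326) = 0.5272
−0.330·log₂(0.330) = 0.5278
Sum ≈ 1.8373 → 1.837 bits.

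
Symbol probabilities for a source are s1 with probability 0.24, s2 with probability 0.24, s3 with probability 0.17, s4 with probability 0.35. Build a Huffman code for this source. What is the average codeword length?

Repeatedly combine the two least-probable nodes; the expected code length is the sum of the merged weights.
merge 17/100 + 6/25 → 41/100
merge 6/25 + 7/20 → 59/100
merge 41/100 + 59/100 → 1
L = 41/100 + 59/100 + 1 = 2 bits/symbol.

2 bits/symbol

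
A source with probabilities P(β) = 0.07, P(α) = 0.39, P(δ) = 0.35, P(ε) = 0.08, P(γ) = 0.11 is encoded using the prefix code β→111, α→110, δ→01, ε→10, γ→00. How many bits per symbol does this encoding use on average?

L̄ = Σ pᵢ·ℓᵢ = 0.07·3 + 0.39·3 + 0.35·2 + 0.08·2 + 0.11·2 = 2.46 bits/symbol.

2.46 bits/symbol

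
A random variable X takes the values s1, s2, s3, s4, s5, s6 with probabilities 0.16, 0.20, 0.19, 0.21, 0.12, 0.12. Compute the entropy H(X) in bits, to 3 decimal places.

2.550 bits

H = −Σ pᵢ log₂ pᵢ.
−0.16·log₂(0.16) = 0.4230
−0.20·log₂(0.20) = 0.4644
−0.19·log₂(0.19) = 0.4552
−0.21·log₂(0.21) = 0.4728
−0.12·log₂(0.12) = 0.3671
−0.12·log₂(0.12) = 0.3671
Sum ≈ 2.5496 → 2.550 bits.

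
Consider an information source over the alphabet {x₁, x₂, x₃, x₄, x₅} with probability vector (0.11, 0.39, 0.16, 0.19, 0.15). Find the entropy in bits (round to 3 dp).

2.169 bits

H = −Σ pᵢ log₂ pᵢ.
−0.11·log₂(0.11) = 0.3503
−0.39·log₂(0.39) = 0.5298
−0.16·log₂(0.16) = 0.4230
−0.19·log₂(0.19) = 0.4552
−0.15·log₂(0.15) = 0.4105
Sum ≈ 2.1689 → 2.169 bits.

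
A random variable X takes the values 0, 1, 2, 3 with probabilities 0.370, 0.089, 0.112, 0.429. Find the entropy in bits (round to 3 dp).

1.719 bits

H = −Σ pᵢ log₂ pᵢ.
−0.370·log₂(0.370) = 0.5307
−0.089·log₂(0.089) = 0.3106
−0.112·log₂(0.112) = 0.3537
−0.429·log₂(0.429) = 0.5238
Sum ≈ 1.7189 → 1.719 bits.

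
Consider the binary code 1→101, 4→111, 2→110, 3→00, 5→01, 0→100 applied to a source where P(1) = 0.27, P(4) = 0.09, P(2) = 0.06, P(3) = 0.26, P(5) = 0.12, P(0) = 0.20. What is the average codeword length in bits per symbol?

2.62 bits/symbol

L̄ = Σ pᵢ·ℓᵢ = 0.27·3 + 0.09·3 + 0.06·3 + 0.26·2 + 0.12·2 + 0.20·3 = 2.62 bits/symbol.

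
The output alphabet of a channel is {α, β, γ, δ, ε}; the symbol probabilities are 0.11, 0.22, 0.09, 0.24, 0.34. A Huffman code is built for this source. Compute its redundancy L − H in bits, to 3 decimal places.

Entropy H = −Σ p log₂ p ≈ 2.1668 bits.
Huffman merges: 9/100+11/100→1/5; 1/5+11/50→21/50; 6/25+17/50→29/50; 21/50+29/50→1. L = 11/5 ≈ 2.2000.
L − H = 2.2000 − 2.1668 = 0.033 bits.

0.033 bits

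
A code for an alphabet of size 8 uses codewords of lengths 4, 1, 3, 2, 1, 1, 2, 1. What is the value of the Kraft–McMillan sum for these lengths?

2.6875

With common denominator 2^4 = 16: Σ 2^(−ℓᵢ) = 1/16 + 8/16 + 2/16 + 4/16 + 8/16 + 8/16 + 4/16 + 8/16 = 43/16 = 2.6875.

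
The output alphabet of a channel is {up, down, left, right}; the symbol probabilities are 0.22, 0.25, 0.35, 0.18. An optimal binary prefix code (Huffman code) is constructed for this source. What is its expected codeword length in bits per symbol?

2 bits/symbol

Repeatedly combine the two least-probable nodes; the expected code length is the sum of the merged weights.
merge 9/50 + 11/50 → 2/5
merge 1/4 + 7/20 → 3/5
merge 2/5 + 3/5 → 1
L = 2/5 + 3/5 + 1 = 2 bits/symbol.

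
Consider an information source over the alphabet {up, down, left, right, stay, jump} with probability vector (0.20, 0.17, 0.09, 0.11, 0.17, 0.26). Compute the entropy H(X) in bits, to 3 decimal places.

H = −Σ pᵢ log₂ pᵢ.
−0.20·log₂(0.20) = 0.4644
−0.17·log₂(0.17) = 0.4346
−0.09·log₂(0.09) = 0.3127
−0.11·log₂(0.11) = 0.3503
−0.17·log₂(0.17) = 0.4346
−0.26·log₂(0.26) = 0.5053
Sum ≈ 2.5018 → 2.502 bits.

2.502 bits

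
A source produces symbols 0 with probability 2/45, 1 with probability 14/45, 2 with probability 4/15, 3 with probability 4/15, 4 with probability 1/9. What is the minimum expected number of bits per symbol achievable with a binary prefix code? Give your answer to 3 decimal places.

Repeatedly combine the two least-probable nodes; the expected code length is the sum of the merged weights.
merge 2/45 + 1/9 → 7/45
merge 7/45 + 4/15 → 19/45
merge 4/15 + 14/45 → 26/45
merge 19/45 + 26/45 → 1
L = 7/45 + 19/45 + 26/45 + 1 = 97/45 ≈ 2.156 bits/symbol.

2.156 bits/symbol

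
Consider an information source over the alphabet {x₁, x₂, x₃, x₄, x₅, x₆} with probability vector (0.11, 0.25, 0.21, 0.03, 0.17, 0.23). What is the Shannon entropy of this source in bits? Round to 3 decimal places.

H = −Σ pᵢ log₂ pᵢ.
−0.11·log₂(0.11) = 0.3503
−0.25·log₂(0.25) = 0.5000
−0.21·log₂(0.21) = 0.4728
−0.03·log₂(0.03) = 0.1518
−0.17·log₂(0.17) = 0.4346
−0.23·log₂(0.23) = 0.4877
Sum ≈ 2.3971 → 2.397 bits.

2.397 bits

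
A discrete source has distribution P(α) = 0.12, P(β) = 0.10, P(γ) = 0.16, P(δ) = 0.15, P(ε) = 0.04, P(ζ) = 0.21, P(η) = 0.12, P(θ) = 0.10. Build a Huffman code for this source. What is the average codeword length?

2.93 bits/symbol

Repeatedly combine the two least-probable nodes; the expected code length is the sum of the merged weights.
merge 1/25 + 1/10 → 7/50
merge 1/10 + 3/25 → 11/50
merge 3/25 + 7/50 → 13/50
merge 3/20 + 4/25 → 31/100
merge 21/100 + 11/50 → 43/100
merge 13/50 + 31/100 → 57/100
merge 43/100 + 57/100 → 1
L = 7/50 + 11/50 + 13/50 + 31/100 + 43/100 + 57/100 + 1 = 293/100 = 2.93 bits/symbol.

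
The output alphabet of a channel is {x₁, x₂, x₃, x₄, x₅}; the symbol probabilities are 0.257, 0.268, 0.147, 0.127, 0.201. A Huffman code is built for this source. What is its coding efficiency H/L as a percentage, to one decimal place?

Entropy H = −Σ p log₂ p ≈ 2.2629 bits.
Huffman merges: 127/1000+147/1000→137/500; 201/1000+257/1000→229/500; 67/250+137/500→271/500; 229/500+271/500→1. L = 1137/500 ≈ 2.2740.
Efficiency = H/L = 2.2629/2.2740 = 99.5%.

99.5%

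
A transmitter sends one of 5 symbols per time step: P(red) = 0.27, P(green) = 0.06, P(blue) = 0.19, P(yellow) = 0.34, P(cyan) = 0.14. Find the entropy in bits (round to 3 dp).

H = −Σ pᵢ log₂ pᵢ.
−0.27·log₂(0.27) = 0.5100
−0.06·log₂(0.06) = 0.2435
−0.19·log₂(0.19) = 0.4552
−0.34·log₂(0.34) = 0.5292
−0.14·log₂(0.14) = 0.3971
Sum ≈ 2.1351 → 2.135 bits.

2.135 bits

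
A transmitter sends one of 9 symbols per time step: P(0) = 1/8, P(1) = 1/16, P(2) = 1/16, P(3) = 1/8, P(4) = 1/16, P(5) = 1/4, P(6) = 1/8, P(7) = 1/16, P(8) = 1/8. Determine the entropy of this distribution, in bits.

3 bits

Each probability is a power of 1/2, so log₂(1/p) is an integer.
H = Σ p·log₂(1/p) = 1/8·3 + 1/16·4 + 1/16·4 + 1/8·3 + 1/16·4 + 1/4·2 + 1/8·3 + 1/16·4 + 1/8·3 = 3 bits.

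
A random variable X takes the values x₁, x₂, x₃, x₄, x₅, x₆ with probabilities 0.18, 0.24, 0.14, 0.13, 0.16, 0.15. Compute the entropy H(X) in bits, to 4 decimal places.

H = −Σ pᵢ log₂ pᵢ.
−0.18·log₂(0.18) = 0.4453
−0.24·log₂(0.24) = 0.4941
−0.14·log₂(0.14) = 0.3971
−0.13·log₂(0.13) = 0.3826
−0.16·log₂(0.16) = 0.4230
−0.15·log₂(0.15) = 0.4105
Sum ≈ 2.5528 → 2.5528 bits.

2.5528 bits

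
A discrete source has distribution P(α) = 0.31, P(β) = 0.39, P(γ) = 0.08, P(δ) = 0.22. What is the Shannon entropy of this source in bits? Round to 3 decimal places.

1.826 bits

H = −Σ pᵢ log₂ pᵢ.
−0.31·log₂(0.31) = 0.5238
−0.39·log₂(0.39) = 0.5298
−0.08·log₂(0.08) = 0.2915
−0.22·log₂(0.22) = 0.4806
Sum ≈ 1.8257 → 1.826 bits.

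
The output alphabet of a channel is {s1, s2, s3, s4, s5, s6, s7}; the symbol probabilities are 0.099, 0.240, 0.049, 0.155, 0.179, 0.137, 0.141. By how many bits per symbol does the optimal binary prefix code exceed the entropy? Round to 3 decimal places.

Entropy H = −Σ p log₂ p ≈ 2.6902 bits.
Huffman merges: 49/1000+99/1000→37/250; 137/1000+141/1000→139/500; 37/250+31/200→303/1000; 179/1000+6/25→419/1000; 139/500+303/1000→581/1000; 419/1000+581/1000→1. L = 2729/1000 ≈ 2.7290.
L − H = 2.7290 − 2.6902 = 0.039 bits.

0.039 bits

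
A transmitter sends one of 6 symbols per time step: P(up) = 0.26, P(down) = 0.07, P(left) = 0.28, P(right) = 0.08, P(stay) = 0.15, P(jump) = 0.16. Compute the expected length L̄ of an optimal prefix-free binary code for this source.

Repeatedly combine the two least-probable nodes; the expected code length is the sum of the merged weights.
merge 7/100 + 2/25 → 3/20
merge 3/20 + 3/20 → 3/10
merge 4/25 + 13/50 → 21/50
merge 7/25 + 3/10 → 29/50
merge 21/50 + 29/50 → 1
L = 3/20 + 3/10 + 21/50 + 29/50 + 1 = 49/20 = 2.45 bits/symbol.

2.45 bits/symbol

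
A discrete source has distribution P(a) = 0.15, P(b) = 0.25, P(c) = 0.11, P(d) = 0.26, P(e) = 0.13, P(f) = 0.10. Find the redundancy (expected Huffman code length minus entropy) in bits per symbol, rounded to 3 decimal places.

Entropy H = −Σ p log₂ p ≈ 2.4810 bits.
Huffman merges: 1/10+11/100→21/100; 13/100+3/20→7/25; 21/100+1/4→23/50; 13/50+7/25→27/50; 23/50+27/50→1. L = 249/100 ≈ 2.4900.
L − H = 2.4900 − 2.4810 = 0.009 bits.

0.009 bits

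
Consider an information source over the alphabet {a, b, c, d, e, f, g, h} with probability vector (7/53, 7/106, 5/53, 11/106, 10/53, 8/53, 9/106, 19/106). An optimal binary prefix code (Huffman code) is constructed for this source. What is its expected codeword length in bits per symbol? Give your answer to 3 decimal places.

2.962 bits/symbol

Repeatedly combine the two least-probable nodes; the expected code length is the sum of the merged weights.
merge 7/106 + 9/106 → 8/53
merge 5/53 + 11/106 → 21/106
merge 7/53 + 8/53 → 15/53
merge 8/53 + 19/106 → 35/106
merge 10/53 + 21/106 → 41/106
merge 15/53 + 35/106 → 65/106
merge 41/106 + 65/106 → 1
L = 8/53 + 21/106 + 15/53 + 35/106 + 41/106 + 65/106 + 1 = 157/53 ≈ 2.962 bits/symbol.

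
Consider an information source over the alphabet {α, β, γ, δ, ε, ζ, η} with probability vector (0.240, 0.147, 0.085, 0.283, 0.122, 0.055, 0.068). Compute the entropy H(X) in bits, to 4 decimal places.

2.5826 bits

H = −Σ pᵢ log₂ pᵢ.
−0.240·log₂(0.240) = 0.4941
−0.147·log₂(0.147) = 0.4066
−0.085·log₂(0.085) = 0.3023
−0.283·log₂(0.283) = 0.5154
−0.122·log₂(0.122) = 0.3703
−0.055·log₂(0.055) = 0.2301
−0.068·log₂(0.068) = 0.2637
Sum ≈ 2.5826 → 2.5826 bits.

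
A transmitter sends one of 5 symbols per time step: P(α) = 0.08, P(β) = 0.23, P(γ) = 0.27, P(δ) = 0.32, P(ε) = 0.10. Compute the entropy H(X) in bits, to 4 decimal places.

H = −Σ pᵢ log₂ pᵢ.
−0.08·log₂(0.08) = 0.2915
−0.23·log₂(0.23) = 0.4877
−0.27·log₂(0.27) = 0.5100
−0.32·log₂(0.32) = 0.5260
−0.10·log₂(0.10) = 0.3322
Sum ≈ 2.1474 → 2.1474 bits.

2.1474 bits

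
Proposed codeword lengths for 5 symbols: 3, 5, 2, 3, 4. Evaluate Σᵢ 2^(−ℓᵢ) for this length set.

With common denominator 2^5 = 32: Σ 2^(−ℓᵢ) = 4/32 + 1/32 + 8/32 + 4/32 + 2/32 = 19/32 = 0.59375.

0.59375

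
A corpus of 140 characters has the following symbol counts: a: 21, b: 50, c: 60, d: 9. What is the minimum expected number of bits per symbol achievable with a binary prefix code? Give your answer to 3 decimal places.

Probabilities are the counts divided by 140.
Repeatedly combine the two least-probable nodes; the expected code length is the sum of the merged weights.
merge 9/140 + 3/20 → 3/14
merge 3/14 + 5/14 → 4/7
merge 3/7 + 4/7 → 1
L = 3/14 + 4/7 + 1 = 25/14 ≈ 1.786 bits/symbol.

1.786 bits/symbol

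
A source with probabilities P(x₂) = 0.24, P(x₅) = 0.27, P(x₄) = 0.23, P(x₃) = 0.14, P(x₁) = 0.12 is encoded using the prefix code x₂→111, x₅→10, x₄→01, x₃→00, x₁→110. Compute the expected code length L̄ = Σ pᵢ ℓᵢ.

2.36 bits/symbol

L̄ = Σ pᵢ·ℓᵢ = 0.24·3 + 0.27·2 + 0.23·2 + 0.14·2 + 0.12·3 = 2.36 bits/symbol.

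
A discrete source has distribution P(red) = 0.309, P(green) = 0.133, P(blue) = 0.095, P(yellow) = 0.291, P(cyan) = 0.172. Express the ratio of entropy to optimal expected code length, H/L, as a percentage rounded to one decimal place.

Entropy H = −Σ p log₂ p ≈ 2.1883 bits.
Huffman merges: 19/200+133/1000→57/250; 43/250+57/250→2/5; 291/1000+309/1000→3/5; 2/5+3/5→1. L = 557/250 ≈ 2.2280.
Efficiency = H/L = 2.1883/2.2280 = 98.2%.

98.2%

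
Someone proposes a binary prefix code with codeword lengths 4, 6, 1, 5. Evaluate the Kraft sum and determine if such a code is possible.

With common denominator 2^6 = 64: Σ 2^(−ℓᵢ) = 4/64 + 1/64 + 32/64 + 2/64 = 39/64 = 0.609375.
Kraft's inequality requires Σ ≤ 1; here Σ = 0.609375 ≤ 1, so such a prefix code exists.

0.609375; yes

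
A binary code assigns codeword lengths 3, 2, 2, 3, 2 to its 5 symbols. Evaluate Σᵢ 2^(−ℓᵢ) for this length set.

1

With common denominator 2^3 = 8: Σ 2^(−ℓᵢ) = 1/8 + 2/8 + 2/8 + 1/8 + 2/8 = 8/8 = 1.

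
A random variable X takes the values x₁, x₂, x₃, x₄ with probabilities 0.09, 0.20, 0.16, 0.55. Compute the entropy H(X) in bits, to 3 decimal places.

1.674 bits

H = −Σ pᵢ log₂ pᵢ.
−0.09·log₂(0.09) = 0.3127
−0.20·log₂(0.20) = 0.4644
−0.16·log₂(0.16) = 0.4230
−0.55·log₂(0.55) = 0.4744
Sum ≈ 1.6744 → 1.674 bits.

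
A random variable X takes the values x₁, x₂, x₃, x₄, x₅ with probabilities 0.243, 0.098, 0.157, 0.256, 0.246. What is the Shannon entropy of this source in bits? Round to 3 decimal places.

2.245 bits

H = −Σ pᵢ log₂ pᵢ.
−0.243·log₂(0.243) = 0.4960
−0.098·log₂(0.098) = 0.3284
−0.157·log₂(0.157) = 0.4194
−0.256·log₂(0.256) = 0.5032
−0.246·log₂(0.246) = 0.4977
Sum ≈ 2.2447 → 2.245 bits.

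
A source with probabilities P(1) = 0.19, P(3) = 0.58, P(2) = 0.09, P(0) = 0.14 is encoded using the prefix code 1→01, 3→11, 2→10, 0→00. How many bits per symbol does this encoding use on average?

L̄ = Σ pᵢ·ℓᵢ = 0.19·2 + 0.58·2 + 0.09·2 + 0.14·2 = 2 bits/symbol.

2 bits/symbol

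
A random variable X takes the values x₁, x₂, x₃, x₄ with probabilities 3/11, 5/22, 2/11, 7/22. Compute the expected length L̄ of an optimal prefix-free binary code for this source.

2 bits/symbol

Repeatedly combine the two least-probable nodes; the expected code length is the sum of the merged weights.
merge 2/11 + 5/22 → 9/22
merge 3/11 + 7/22 → 13/22
merge 9/22 + 13/22 → 1
L = 9/22 + 13/22 + 1 = 2 bits/symbol.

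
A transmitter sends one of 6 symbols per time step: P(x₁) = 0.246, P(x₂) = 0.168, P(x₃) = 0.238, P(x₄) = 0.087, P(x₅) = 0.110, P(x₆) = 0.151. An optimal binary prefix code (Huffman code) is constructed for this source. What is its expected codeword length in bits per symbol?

2.516 bits/symbol

Repeatedly combine the two least-probable nodes; the expected code length is the sum of the merged weights.
merge 87/1000 + 11/100 → 197/1000
merge 151/1000 + 21/125 → 319/1000
merge 197/1000 + 119/500 → 87/200
merge 123/500 + 319/1000 → 113/200
merge 87/200 + 113/200 → 1
L = 197/1000 + 319/1000 + 87/200 + 113/200 + 1 = 629/250 = 2.516 bits/symbol.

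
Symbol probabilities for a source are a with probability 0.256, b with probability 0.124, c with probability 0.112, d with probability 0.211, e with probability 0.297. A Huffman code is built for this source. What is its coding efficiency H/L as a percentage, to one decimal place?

99.5%

Entropy H = −Σ p log₂ p ≈ 2.2242 bits.
Huffman merges: 14/125+31/250→59/250; 211/1000+59/250→447/1000; 32/125+297/1000→553/1000; 447/1000+553/1000→1. L = 559/250 ≈ 2.2360.
Efficiency = H/L = 2.2242/2.2360 = 99.5%.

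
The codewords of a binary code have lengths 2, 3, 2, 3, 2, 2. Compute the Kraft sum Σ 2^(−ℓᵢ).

With common denominator 2^3 = 8: Σ 2^(−ℓᵢ) = 2/8 + 1/8 + 2/8 + 1/8 + 2/8 + 2/8 = 10/8 = 1.25.

1.25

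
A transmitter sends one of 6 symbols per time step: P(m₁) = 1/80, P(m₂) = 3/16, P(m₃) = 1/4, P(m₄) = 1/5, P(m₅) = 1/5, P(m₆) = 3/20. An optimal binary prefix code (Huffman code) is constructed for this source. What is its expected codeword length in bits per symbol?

2.5125 bits/symbol

Repeatedly combine the two least-probable nodes; the expected code length is the sum of the merged weights.
merge 1/80 + 3/20 → 13/80
merge 13/80 + 3/16 → 7/20
merge 1/5 + 1/5 → 2/5
merge 1/4 + 7/20 → 3/5
merge 2/5 + 3/5 → 1
L = 13/80 + 7/20 + 2/5 + 3/5 + 1 = 201/80 = 2.5125 bits/symbol.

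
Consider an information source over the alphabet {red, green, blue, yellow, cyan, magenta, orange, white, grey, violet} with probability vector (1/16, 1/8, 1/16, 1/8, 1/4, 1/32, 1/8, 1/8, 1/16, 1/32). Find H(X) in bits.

3.0625 bits

Each probability is a power of 1/2, so log₂(1/p) is an integer.
H = Σ p·log₂(1/p) = 1/16·4 + 1/8·3 + 1/16·4 + 1/8·3 + 1/4·2 + 1/32·5 + 1/8·3 + 1/8·3 + 1/16·4 + 1/32·5 = 3.0625 bits.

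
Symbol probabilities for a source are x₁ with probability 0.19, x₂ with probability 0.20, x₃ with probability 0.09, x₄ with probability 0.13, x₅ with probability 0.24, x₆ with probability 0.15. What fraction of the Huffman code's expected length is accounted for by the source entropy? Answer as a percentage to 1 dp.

98.4%

Entropy H = −Σ p log₂ p ≈ 2.5196 bits.
Huffman merges: 9/100+13/100→11/50; 3/20+19/100→17/50; 1/5+11/50→21/50; 6/25+17/50→29/50; 21/50+29/50→1. L = 64/25 ≈ 2.5600.
Efficiency = H/L = 2.5196/2.5600 = 98.4%.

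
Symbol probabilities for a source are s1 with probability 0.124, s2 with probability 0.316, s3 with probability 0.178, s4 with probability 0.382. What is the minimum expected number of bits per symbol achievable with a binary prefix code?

1.92 bits/symbol

Repeatedly combine the two least-probable nodes; the expected code length is the sum of the merged weights.
merge 31/250 + 89/500 → 151/500
merge 151/500 + 79/250 → 309/500
merge 191/500 + 309/500 → 1
L = 151/500 + 309/500 + 1 = 48/25 = 1.92 bits/symbol.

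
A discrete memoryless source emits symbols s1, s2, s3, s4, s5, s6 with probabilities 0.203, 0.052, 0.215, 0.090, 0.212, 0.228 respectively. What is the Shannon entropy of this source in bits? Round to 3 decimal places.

H = −Σ pᵢ log₂ pᵢ.
−0.203·log₂(0.203) = 0.4670
−0.052·log₂(0.052) = 0.2218
−0.215·log₂(0.215) = 0.4768
−0.090·log₂(0.090) = 0.3127
−0.212·log₂(0.212) = 0.4744
−0.228·log₂(0.228) = 0.4863
Sum ≈ 2.4390 → 2.439 bits.

2.439 bits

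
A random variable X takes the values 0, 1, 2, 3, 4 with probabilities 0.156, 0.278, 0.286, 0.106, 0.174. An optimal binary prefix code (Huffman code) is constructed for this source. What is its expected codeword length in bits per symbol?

Repeatedly combine the two least-probable nodes; the expected code length is the sum of the merged weights.
merge 53/500 + 39/250 → 131/500
merge 87/500 + 131/500 → 109/250
merge 139/500 + 143/500 → 141/250
merge 109/250 + 141/250 → 1
L = 131/500 + 109/250 + 141/250 + 1 = 1131/500 = 2.262 bits/symbol.

2.262 bits/symbol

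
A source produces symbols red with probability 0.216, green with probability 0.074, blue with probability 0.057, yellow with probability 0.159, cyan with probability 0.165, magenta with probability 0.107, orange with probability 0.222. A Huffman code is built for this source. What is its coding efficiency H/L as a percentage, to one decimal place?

Entropy H = −Σ p log₂ p ≈ 2.6689 bits.
Huffman merges: 57/1000+37/500→131/1000; 107/1000+131/1000→119/500; 159/1000+33/200→81/250; 27/125+111/500→219/500; 119/500+81/250→281/500; 219/500+281/500→1. L = 2693/1000 ≈ 2.6930.
Efficiency = H/L = 2.6689/2.6930 = 99.1%.

99.1%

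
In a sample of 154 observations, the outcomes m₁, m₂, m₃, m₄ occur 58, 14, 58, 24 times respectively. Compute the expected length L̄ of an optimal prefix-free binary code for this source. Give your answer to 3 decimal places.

Probabilities are the counts divided by 154.
Repeatedly combine the two least-probable nodes; the expected code length is the sum of the merged weights.
merge 1/11 + 12/77 → 19/77
merge 19/77 + 29/77 → 48/77
merge 29/77 + 48/77 → 1
L = 19/77 + 48/77 + 1 = 144/77 ≈ 1.870 bits/symbol.

1.870 bits/symbol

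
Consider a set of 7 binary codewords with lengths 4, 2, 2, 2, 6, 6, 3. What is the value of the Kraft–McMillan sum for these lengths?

With common denominator 2^6 = 64: Σ 2^(−ℓᵢ) = 4/64 + 16/64 + 16/64 + 16/64 + 1/64 + 1/64 + 8/64 = 62/64 = 0.96875.

0.96875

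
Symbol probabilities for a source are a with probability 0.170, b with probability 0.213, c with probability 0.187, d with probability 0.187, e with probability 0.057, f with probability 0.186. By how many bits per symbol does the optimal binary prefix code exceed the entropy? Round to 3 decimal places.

Entropy H = −Σ p log₂ p ≈ 2.5014 bits.
Huffman merges: 57/1000+17/100→227/1000; 93/500+187/1000→373/1000; 187/1000+213/1000→2/5; 227/1000+373/1000→3/5; 2/5+3/5→1. L = 13/5 ≈ 2.6000.
L − H = 2.6000 − 2.5014 = 0.099 bits.

0.099 bits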